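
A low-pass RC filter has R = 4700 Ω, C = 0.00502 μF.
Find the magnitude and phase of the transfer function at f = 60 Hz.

Step 1 — Angular frequency: ω = 2π·60 = 377 rad/s.
Step 2 — Transfer function: H(jω) = 1/(1 + jωRC).
Step 3 — Denominator: 1 + jωRC = 1 + j·377·4700·5.02e-09 = 1 + j0.008895.
Step 4 — H = 0.9999 - j0.008894.
Step 5 — Magnitude: |H| = 1 (-0.0 dB); phase: φ = -0.5°.

|H| = 1 (-0.0 dB), φ = -0.5°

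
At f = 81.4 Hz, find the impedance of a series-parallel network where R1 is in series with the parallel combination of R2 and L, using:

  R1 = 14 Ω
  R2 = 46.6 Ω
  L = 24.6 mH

Step 1 — Angular frequency: ω = 2π·f = 2π·81.4 = 511.5 rad/s.
Step 2 — Component impedances:
  R1: Z = R = 14 Ω
  R2: Z = R = 46.6 Ω
  L: Z = jωL = j·511.5·0.0246 = 0 + j12.58 Ω
Step 3 — Parallel branch: R2 || L = 1/(1/R2 + 1/L) = 3.166 + j11.73 Ω.
Step 4 — Series with R1: Z_total = R1 + (R2 || L) = 17.17 + j11.73 Ω = 20.79∠34.3° Ω.

Z = 17.17 + j11.73 Ω = 20.79∠34.3° Ω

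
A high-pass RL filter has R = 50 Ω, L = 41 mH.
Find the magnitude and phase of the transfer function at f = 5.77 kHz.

Step 1 — Angular frequency: ω = 2π·5770 = 3.625e+04 rad/s.
Step 2 — Transfer function: H(jω) = jωL/(R + jωL).
Step 3 — Numerator jωL = j·1486; denominator R + jωL = 50 + j1486.
Step 4 — H = 0.9989 + j0.0336.
Step 5 — Magnitude: |H| = 0.9994 (-0.0 dB); phase: φ = 1.9°.

|H| = 0.9994 (-0.0 dB), φ = 1.9°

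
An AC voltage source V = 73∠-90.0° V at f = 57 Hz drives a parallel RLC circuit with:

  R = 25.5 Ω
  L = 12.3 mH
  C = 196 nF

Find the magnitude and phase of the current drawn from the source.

Step 1 — Angular frequency: ω = 2π·f = 2π·57 = 358.1 rad/s.
Step 2 — Component impedances:
  R: Z = R = 25.5 Ω
  L: Z = jωL = j·358.1·0.0123 = 0 + j4.405 Ω
  C: Z = 1/(jωC) = -j/(ω·C) = 0 - j1.425e+04 Ω
Step 3 — Parallel combination: 1/Z_total = 1/R + 1/L + 1/C; Z_total = 0.7394 + j4.279 Ω = 4.342∠80.2° Ω.
Step 4 — Source phasor: V = 73∠-90.0° V = 0 - j73 V.
Step 5 — Ohm's law: I = V / Z_total = (0 - j73) / (0.7394 + j4.279) = -16.57 - j2.863 A.
Step 6 — Convert to polar: |I| = 16.81 A, ∠I = -170.2°.

I = 16.81∠-170.2° A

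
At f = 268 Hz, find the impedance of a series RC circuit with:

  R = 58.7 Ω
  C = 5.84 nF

Step 1 — Angular frequency: ω = 2π·f = 2π·268 = 1684 rad/s.
Step 2 — Component impedances:
  R: Z = R = 58.7 Ω
  C: Z = 1/(jωC) = -j/(ω·C) = 0 - j1.017e+05 Ω
Step 3 — Series combination: Z_total = R + C = 58.7 - j1.017e+05 Ω = 1.017e+05∠-90.0° Ω.

Z = 58.7 - j1.017e+05 Ω = 1.017e+05∠-90.0° Ω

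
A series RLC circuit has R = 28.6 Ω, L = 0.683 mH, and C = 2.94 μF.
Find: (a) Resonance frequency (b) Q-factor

Step 1 — Resonance condition Im(Z)=0 gives ω₀ = 1/√(LC).
Step 2 — ω₀ = 1/√(0.000683·2.94e-06) = 2.232e+04 rad/s.
Step 3 — f₀ = ω₀/(2π) = 3552 Hz.
Step 4 — Series Q: Q = ω₀L/R = 2.232e+04·0.000683/28.6 = 0.5329.

(a) f₀ = 3552 Hz  (b) Q = 0.5329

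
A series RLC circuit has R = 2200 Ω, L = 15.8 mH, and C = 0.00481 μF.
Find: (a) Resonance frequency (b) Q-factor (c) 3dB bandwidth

Step 1 — Resonance condition Im(Z)=0 gives ω₀ = 1/√(LC).
Step 2 — ω₀ = 1/√(0.0158·4.81e-09) = 1.147e+05 rad/s.
Step 3 — f₀ = ω₀/(2π) = 1.826e+04 Hz.
Step 4 — Series Q: Q = ω₀L/R = 1.147e+05·0.0158/2200 = 0.8238.
Step 5 — 3dB bandwidth: Δω = ω₀/Q = 1.392e+05 rad/s; BW = Δω/(2π) = 2.216e+04 Hz.

(a) f₀ = 1.826e+04 Hz  (b) Q = 0.8238  (c) BW = 2.216e+04 Hz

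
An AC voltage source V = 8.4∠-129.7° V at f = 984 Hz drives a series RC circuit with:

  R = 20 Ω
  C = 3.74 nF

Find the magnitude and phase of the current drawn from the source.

Step 1 — Angular frequency: ω = 2π·f = 2π·984 = 6183 rad/s.
Step 2 — Component impedances:
  R: Z = R = 20 Ω
  C: Z = 1/(jωC) = -j/(ω·C) = 0 - j4.325e+04 Ω
Step 3 — Series combination: Z_total = R + C = 20 - j4.325e+04 Ω = 4.325e+04∠-90.0° Ω.
Step 4 — Source phasor: V = 8.4∠-129.7° V = -5.366 - j6.463 V.
Step 5 — Ohm's law: I = V / Z_total = (-5.366 - j6.463) / (20 - j4.325e+04) = 0.0001494 - j0.0001241 A.
Step 6 — Convert to polar: |I| = 0.0001942 A, ∠I = -39.7°.

I = 0.0001942∠-39.7° A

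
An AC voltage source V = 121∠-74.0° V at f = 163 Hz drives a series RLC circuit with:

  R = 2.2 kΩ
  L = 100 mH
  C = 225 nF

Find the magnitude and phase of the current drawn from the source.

Step 1 — Angular frequency: ω = 2π·f = 2π·163 = 1024 rad/s.
Step 2 — Component impedances:
  R: Z = R = 2200 Ω
  L: Z = jωL = j·1024·0.1 = 0 + j102.4 Ω
  C: Z = 1/(jωC) = -j/(ω·C) = 0 - j4340 Ω
Step 3 — Series combination: Z_total = R + L + C = 2200 - j4237 Ω = 4774∠-62.6° Ω.
Step 4 — Source phasor: V = 121∠-74.0° V = 33.35 - j116.3 V.
Step 5 — Ohm's law: I = V / Z_total = (33.35 - j116.3) / (2200 - j4237) = 0.02484 - j0.005026 A.
Step 6 — Convert to polar: |I| = 0.02534 A, ∠I = -11.4°.

I = 0.02534∠-11.4° A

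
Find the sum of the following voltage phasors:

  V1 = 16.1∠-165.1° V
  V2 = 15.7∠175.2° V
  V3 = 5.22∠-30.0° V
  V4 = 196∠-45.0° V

Step 1 — Convert each phasor to rectangular form:
  V1 = 16.1·(cos(-165.1°) + j·sin(-165.1°)) = -15.56 - j4.14 V
  V2 = 15.7·(cos(175.2°) + j·sin(175.2°)) = -15.64 + j1.314 V
  V3 = 5.22·(cos(-30.0°) + j·sin(-30.0°)) = 4.521 - j2.61 V
  V4 = 196·(cos(-45.0°) + j·sin(-45.0°)) = 138.6 - j138.6 V
Step 2 — Sum components: V_total = 111.9 - j144 V.
Step 3 — Convert to polar: |V_total| = 182.4 V, ∠V_total = -52.2°.

V_total = 182.4∠-52.2° V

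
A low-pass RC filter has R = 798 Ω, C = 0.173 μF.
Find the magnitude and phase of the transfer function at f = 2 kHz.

Step 1 — Angular frequency: ω = 2π·2000 = 1.257e+04 rad/s.
Step 2 — Transfer function: H(jω) = 1/(1 + jωRC).
Step 3 — Denominator: 1 + jωRC = 1 + j·1.257e+04·798·1.73e-07 = 1 + j1.735.
Step 4 — H = 0.2494 - j0.4327.
Step 5 — Magnitude: |H| = 0.4994 (-6.0 dB); phase: φ = -60.0°.

|H| = 0.4994 (-6.0 dB), φ = -60.0°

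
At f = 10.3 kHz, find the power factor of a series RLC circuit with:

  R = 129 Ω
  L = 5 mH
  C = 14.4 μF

Step 1 — Angular frequency: ω = 2π·f = 2π·1.03e+04 = 6.472e+04 rad/s.
Step 2 — Component impedances:
  R: Z = R = 129 Ω
  L: Z = jωL = j·6.472e+04·0.005 = 0 + j323.6 Ω
  C: Z = 1/(jωC) = -j/(ω·C) = 0 - j1.073 Ω
Step 3 — Series combination: Z_total = R + L + C = 129 + j322.5 Ω = 347.4∠68.2° Ω.
Step 4 — Power factor: PF = cos(φ) = Re(Z)/|Z| = 129/347.35 = 0.3714.
Step 5 — Type: Im(Z) = 322.5 ⇒ lagging (phase φ = 68.2°).

PF = 0.3714 (lagging, φ = 68.2°)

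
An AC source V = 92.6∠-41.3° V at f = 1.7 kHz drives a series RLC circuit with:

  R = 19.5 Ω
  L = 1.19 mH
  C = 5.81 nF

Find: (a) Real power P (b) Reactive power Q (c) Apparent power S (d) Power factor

Step 1 — Angular frequency: ω = 2π·f = 2π·1700 = 1.068e+04 rad/s.
Step 2 — Component impedances:
  R: Z = R = 19.5 Ω
  L: Z = jωL = j·1.068e+04·0.00119 = 0 + j12.71 Ω
  C: Z = 1/(jωC) = -j/(ω·C) = 0 - j1.611e+04 Ω
Step 3 — Series combination: Z_total = R + L + C = 19.5 - j1.61e+04 Ω = 1.61e+04∠-89.9° Ω.
Step 4 — Source phasor: V = 92.6∠-41.3° V = 69.57 - j61.12 V.
Step 5 — Current: I = V / Z = 0.003801 + j0.004316 A = 0.005751∠48.6° A.
Step 6 — Complex power: S = V·I* = 0.000645 - j0.5326 VA.
Step 7 — Real power: P = Re(S) = 0.000645 W.
Step 8 — Reactive power: Q = Im(S) = -0.5326 VAR.
Step 9 — Apparent power: |S| = 0.5326 VA.
Step 10 — Power factor: PF = P/|S| = 0.001211 (leading).

(a) P = 0.000645 W  (b) Q = -0.5326 VAR  (c) S = 0.5326 VA  (d) PF = 0.001211 (leading)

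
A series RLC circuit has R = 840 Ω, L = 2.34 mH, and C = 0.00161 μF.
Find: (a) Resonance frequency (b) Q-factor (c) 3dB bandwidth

Step 1 — Resonance: ω₀ = 1/√(LC) = 1/√(0.00234·1.61e-09) = 5.152e+05 rad/s.
Step 2 — f₀ = ω₀/(2π) = 8.2e+04 Hz.
Step 3 — Series Q: Q = ω₀L/R = 5.152e+05·0.00234/840 = 1.435.
Step 4 — Bandwidth: Δω = ω₀/Q = 3.59e+05 rad/s; BW = Δω/(2π) = 5.713e+04 Hz.

(a) f₀ = 8.2e+04 Hz  (b) Q = 1.435  (c) BW = 5.713e+04 Hz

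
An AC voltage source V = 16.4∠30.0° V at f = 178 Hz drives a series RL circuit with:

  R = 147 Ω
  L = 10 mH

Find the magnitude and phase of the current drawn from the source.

Step 1 — Angular frequency: ω = 2π·f = 2π·178 = 1118 rad/s.
Step 2 — Component impedances:
  R: Z = R = 147 Ω
  L: Z = jωL = j·1118·0.01 = 0 + j11.18 Ω
Step 3 — Series combination: Z_total = R + L = 147 + j11.18 Ω = 147.4∠4.4° Ω.
Step 4 — Source phasor: V = 16.4∠30.0° V = 14.2 + j8.2 V.
Step 5 — Ohm's law: I = V / Z_total = (14.2 + j8.2) / (147 + j11.18) = 0.1003 + j0.04815 A.
Step 6 — Convert to polar: |I| = 0.1112 A, ∠I = 25.6°.

I = 0.1112∠25.6° A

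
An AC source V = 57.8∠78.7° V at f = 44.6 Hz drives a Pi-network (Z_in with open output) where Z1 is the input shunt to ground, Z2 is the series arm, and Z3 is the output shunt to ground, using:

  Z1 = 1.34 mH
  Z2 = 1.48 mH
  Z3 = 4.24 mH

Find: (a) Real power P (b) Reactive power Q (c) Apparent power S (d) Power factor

Step 1 — Angular frequency: ω = 2π·f = 2π·44.6 = 280.2 rad/s.
Step 2 — Component impedances:
  Z1: Z = jωL = j·280.2·0.00134 = 0 + j0.3755 Ω
  Z2: Z = jωL = j·280.2·0.00148 = 0 + j0.4147 Ω
  Z3: Z = jωL = j·280.2·0.00424 = 0 + j1.188 Ω
Step 3 — With open output, the series arm Z2 and the output shunt Z3 appear in series to ground: Z2 + Z3 = 0 + j1.603 Ω.
Step 4 — Parallel with input shunt Z1: Z_in = Z1 || (Z2 + Z3) = 0 + j0.3042 Ω = 0.3042∠90.0° Ω.
Step 5 — Source phasor: V = 57.8∠78.7° V = 11.33 + j56.68 V.
Step 6 — Current: I = V / Z = 186.3 - j37.23 A = 190∠-11.3° A.
Step 7 — Complex power: S = V·I* = 0 + j1.098e+04 VA.
Step 8 — Real power: P = Re(S) = 0 W.
Step 9 — Reactive power: Q = Im(S) = 1.098e+04 VAR.
Step 10 — Apparent power: |S| = 1.098e+04 VA.
Step 11 — Power factor: PF = P/|S| = 0 (lagging).

(a) P = 0 W  (b) Q = 1.098e+04 VAR  (c) S = 1.098e+04 VA  (d) PF = 0 (lagging)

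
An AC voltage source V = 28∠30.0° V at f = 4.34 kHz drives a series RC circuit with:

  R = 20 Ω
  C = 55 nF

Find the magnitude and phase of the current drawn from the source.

Step 1 — Angular frequency: ω = 2π·f = 2π·4340 = 2.727e+04 rad/s.
Step 2 — Component impedances:
  R: Z = R = 20 Ω
  C: Z = 1/(jωC) = -j/(ω·C) = 0 - j666.8 Ω
Step 3 — Series combination: Z_total = R + C = 20 - j666.8 Ω = 667.1∠-88.3° Ω.
Step 4 — Source phasor: V = 28∠30.0° V = 24.25 + j14 V.
Step 5 — Ohm's law: I = V / Z_total = (24.25 + j14) / (20 - j666.8) = -0.01989 + j0.03696 A.
Step 6 — Convert to polar: |I| = 0.04198 A, ∠I = 118.3°.

I = 0.04198∠118.3° A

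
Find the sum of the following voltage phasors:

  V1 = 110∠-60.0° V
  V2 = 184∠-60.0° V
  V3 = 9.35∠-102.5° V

Step 1 — Convert each phasor to rectangular form:
  V1 = 110·(cos(-60.0°) + j·sin(-60.0°)) = 55 - j95.26 V
  V2 = 184·(cos(-60.0°) + j·sin(-60.0°)) = 92 - j159.3 V
  V3 = 9.35·(cos(-102.5°) + j·sin(-102.5°)) = -2.024 - j9.128 V
Step 2 — Sum components: V_total = 145 - j263.7 V.
Step 3 — Convert to polar: |V_total| = 301 V, ∠V_total = -61.2°.

V_total = 301∠-61.2° V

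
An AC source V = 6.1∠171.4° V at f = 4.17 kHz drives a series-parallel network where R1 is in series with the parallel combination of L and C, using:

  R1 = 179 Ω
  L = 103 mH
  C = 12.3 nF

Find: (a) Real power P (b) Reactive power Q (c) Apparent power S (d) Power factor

Step 1 — Angular frequency: ω = 2π·f = 2π·4170 = 2.62e+04 rad/s.
Step 2 — Component impedances:
  R1: Z = R = 179 Ω
  L: Z = jωL = j·2.62e+04·0.103 = 0 + j2699 Ω
  C: Z = 1/(jωC) = -j/(ω·C) = 0 - j3103 Ω
Step 3 — Parallel branch: L || C = 1/(1/L + 1/C) = 0 + j2.071e+04 Ω.
Step 4 — Series with R1: Z_total = R1 + (L || C) = 179 + j2.071e+04 Ω = 2.071e+04∠89.5° Ω.
Step 5 — Source phasor: V = 6.1∠171.4° V = -6.031 + j0.9122 V.
Step 6 — Current: I = V / Z = 4.152e-05 + j0.0002916 A = 0.0002945∠81.9° A.
Step 7 — Complex power: S = V·I* = 1.552e-05 + j0.001796 VA.
Step 8 — Real power: P = Re(S) = 1.552e-05 W.
Step 9 — Reactive power: Q = Im(S) = 0.001796 VAR.
Step 10 — Apparent power: |S| = 0.001796 VA.
Step 11 — Power factor: PF = P/|S| = 0.008642 (lagging).

(a) P = 1.552e-05 W  (b) Q = 0.001796 VAR  (c) S = 0.001796 VA  (d) PF = 0.008642 (lagging)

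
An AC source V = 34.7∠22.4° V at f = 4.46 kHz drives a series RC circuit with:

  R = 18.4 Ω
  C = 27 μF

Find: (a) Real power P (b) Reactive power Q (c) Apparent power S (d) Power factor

Step 1 — Angular frequency: ω = 2π·f = 2π·4460 = 2.802e+04 rad/s.
Step 2 — Component impedances:
  R: Z = R = 18.4 Ω
  C: Z = 1/(jωC) = -j/(ω·C) = 0 - j1.322 Ω
Step 3 — Series combination: Z_total = R + C = 18.4 - j1.322 Ω = 18.45∠-4.1° Ω.
Step 4 — Source phasor: V = 34.7∠22.4° V = 32.08 + j13.22 V.
Step 5 — Current: I = V / Z = 1.683 + j0.8396 A = 1.881∠26.5° A.
Step 6 — Complex power: S = V·I* = 65.1 - j4.676 VA.
Step 7 — Real power: P = Re(S) = 65.1 W.
Step 8 — Reactive power: Q = Im(S) = -4.676 VAR.
Step 9 — Apparent power: |S| = 65.27 VA.
Step 10 — Power factor: PF = P/|S| = 0.9974 (leading).

(a) P = 65.1 W  (b) Q = -4.676 VAR  (c) S = 65.27 VA  (d) PF = 0.9974 (leading)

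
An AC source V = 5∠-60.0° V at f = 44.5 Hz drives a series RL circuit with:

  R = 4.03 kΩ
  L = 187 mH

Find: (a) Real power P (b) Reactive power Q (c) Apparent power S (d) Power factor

Step 1 — Angular frequency: ω = 2π·f = 2π·44.5 = 279.6 rad/s.
Step 2 — Component impedances:
  R: Z = R = 4030 Ω
  L: Z = jωL = j·279.6·0.187 = 0 + j52.29 Ω
Step 3 — Series combination: Z_total = R + L = 4030 + j52.29 Ω = 4030∠0.7° Ω.
Step 4 — Source phasor: V = 5∠-60.0° V = 2.5 - j4.33 V.
Step 5 — Current: I = V / Z = 0.0006063 - j0.001082 A = 0.001241∠-60.7° A.
Step 6 — Complex power: S = V·I* = 0.006202 + j8.047e-05 VA.
Step 7 — Real power: P = Re(S) = 0.006202 W.
Step 8 — Reactive power: Q = Im(S) = 8.047e-05 VAR.
Step 9 — Apparent power: |S| = 0.006203 VA.
Step 10 — Power factor: PF = P/|S| = 0.9999 (lagging).

(a) P = 0.006202 W  (b) Q = 8.047e-05 VAR  (c) S = 0.006203 VA  (d) PF = 0.9999 (lagging)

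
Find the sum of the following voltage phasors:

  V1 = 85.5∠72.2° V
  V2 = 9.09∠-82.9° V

Step 1 — Convert each phasor to rectangular form:
  V1 = 85.5·(cos(72.2°) + j·sin(72.2°)) = 26.14 + j81.41 V
  V2 = 9.09·(cos(-82.9°) + j·sin(-82.9°)) = 1.124 - j9.02 V
Step 2 — Sum components: V_total = 27.26 + j72.39 V.
Step 3 — Convert to polar: |V_total| = 77.35 V, ∠V_total = 69.4°.

V_total = 77.35∠69.4° V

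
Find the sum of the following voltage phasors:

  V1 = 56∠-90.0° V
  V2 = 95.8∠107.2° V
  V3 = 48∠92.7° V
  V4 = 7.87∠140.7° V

Step 1 — Convert each phasor to rectangular form:
  V1 = 56·(cos(-90.0°) + j·sin(-90.0°)) = 0 - j56 V
  V2 = 95.8·(cos(107.2°) + j·sin(107.2°)) = -28.33 + j91.52 V
  V3 = 48·(cos(92.7°) + j·sin(92.7°)) = -2.261 + j47.95 V
  V4 = 7.87·(cos(140.7°) + j·sin(140.7°)) = -6.09 + j4.985 V
Step 2 — Sum components: V_total = -36.68 + j88.45 V.
Step 3 — Convert to polar: |V_total| = 95.75 V, ∠V_total = 112.5°.

V_total = 95.75∠112.5° V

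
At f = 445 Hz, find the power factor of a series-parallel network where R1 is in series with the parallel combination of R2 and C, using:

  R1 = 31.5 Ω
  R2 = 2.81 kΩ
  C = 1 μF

Step 1 — Angular frequency: ω = 2π·f = 2π·445 = 2796 rad/s.
Step 2 — Component impedances:
  R1: Z = R = 31.5 Ω
  R2: Z = R = 2810 Ω
  C: Z = 1/(jωC) = -j/(ω·C) = 0 - j357.7 Ω
Step 3 — Parallel branch: R2 || C = 1/(1/R2 + 1/C) = 44.8 - j352 Ω.
Step 4 — Series with R1: Z_total = R1 + (R2 || C) = 76.3 - j352 Ω = 360.1∠-77.8° Ω.
Step 5 — Power factor: PF = cos(φ) = Re(Z)/|Z| = 76.3/360.1 = 0.2119.
Step 6 — Type: Im(Z) = -352 ⇒ leading (phase φ = -77.8°).

PF = 0.2119 (leading, φ = -77.8°)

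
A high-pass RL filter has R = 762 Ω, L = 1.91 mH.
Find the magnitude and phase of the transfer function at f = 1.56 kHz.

Step 1 — Angular frequency: ω = 2π·1560 = 9802 rad/s.
Step 2 — Transfer function: H(jω) = jωL/(R + jωL).
Step 3 — Numerator jωL = j·18.72; denominator R + jωL = 762 + j18.72.
Step 4 — H = 0.0006033 + j0.02455.
Step 5 — Magnitude: |H| = 0.02456 (-32.2 dB); phase: φ = 88.6°.

|H| = 0.02456 (-32.2 dB), φ = 88.6°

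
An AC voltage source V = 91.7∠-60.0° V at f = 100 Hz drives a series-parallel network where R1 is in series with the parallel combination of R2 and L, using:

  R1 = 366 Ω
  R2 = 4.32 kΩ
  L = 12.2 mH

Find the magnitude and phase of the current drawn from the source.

Step 1 — Angular frequency: ω = 2π·f = 2π·100 = 628.3 rad/s.
Step 2 — Component impedances:
  R1: Z = R = 366 Ω
  R2: Z = R = 4320 Ω
  L: Z = jωL = j·628.3·0.0122 = 0 + j7.665 Ω
Step 3 — Parallel branch: R2 || L = 1/(1/R2 + 1/L) = 0.0136 + j7.665 Ω.
Step 4 — Series with R1: Z_total = R1 + (R2 || L) = 366 + j7.665 Ω = 366.1∠1.2° Ω.
Step 5 — Source phasor: V = 91.7∠-60.0° V = 45.85 - j79.41 V.
Step 6 — Ohm's law: I = V / Z_total = (45.85 - j79.41) / (366 + j7.665) = 0.1207 - j0.2195 A.
Step 7 — Convert to polar: |I| = 0.2505 A, ∠I = -61.2°.

I = 0.2505∠-61.2° A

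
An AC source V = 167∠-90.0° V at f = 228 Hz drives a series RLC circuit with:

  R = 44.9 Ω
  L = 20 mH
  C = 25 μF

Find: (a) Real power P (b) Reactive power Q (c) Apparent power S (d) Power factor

Step 1 — Angular frequency: ω = 2π·f = 2π·228 = 1433 rad/s.
Step 2 — Component impedances:
  R: Z = R = 44.9 Ω
  L: Z = jωL = j·1433·0.02 = 0 + j28.65 Ω
  C: Z = 1/(jωC) = -j/(ω·C) = 0 - j27.92 Ω
Step 3 — Series combination: Z_total = R + L + C = 44.9 + j0.7294 Ω = 44.91∠0.9° Ω.
Step 4 — Source phasor: V = 167∠-90.0° V = 0 - j167 V.
Step 5 — Current: I = V / Z = -0.06041 - j3.718 A = 3.719∠-90.9° A.
Step 6 — Complex power: S = V·I* = 621 + j10.09 VA.
Step 7 — Real power: P = Re(S) = 621 W.
Step 8 — Reactive power: Q = Im(S) = 10.09 VAR.
Step 9 — Apparent power: |S| = 621.1 VA.
Step 10 — Power factor: PF = P/|S| = 0.9999 (lagging).

(a) P = 621 W  (b) Q = 10.09 VAR  (c) S = 621.1 VA  (d) PF = 0.9999 (lagging)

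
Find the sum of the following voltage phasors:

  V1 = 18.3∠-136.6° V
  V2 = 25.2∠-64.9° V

Step 1 — Convert each phasor to rectangular form:
  V1 = 18.3·(cos(-136.6°) + j·sin(-136.6°)) = -13.3 - j12.57 V
  V2 = 25.2·(cos(-64.9°) + j·sin(-64.9°)) = 10.69 - j22.82 V
Step 2 — Sum components: V_total = -2.606 - j35.39 V.
Step 3 — Convert to polar: |V_total| = 35.49 V, ∠V_total = -94.2°.

V_total = 35.49∠-94.2° V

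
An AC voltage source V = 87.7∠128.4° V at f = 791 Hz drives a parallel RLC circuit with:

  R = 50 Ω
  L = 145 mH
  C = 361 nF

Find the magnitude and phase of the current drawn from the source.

Step 1 — Angular frequency: ω = 2π·f = 2π·791 = 4970 rad/s.
Step 2 — Component impedances:
  R: Z = R = 50 Ω
  L: Z = jωL = j·4970·0.145 = 0 + j720.6 Ω
  C: Z = 1/(jωC) = -j/(ω·C) = 0 - j557.4 Ω
Step 3 — Parallel combination: 1/Z_total = 1/R + 1/L + 1/C; Z_total = 49.98 - j1.016 Ω = 49.99∠-1.2° Ω.
Step 4 — Source phasor: V = 87.7∠128.4° V = -54.47 + j68.73 V.
Step 5 — Ohm's law: I = V / Z_total = (-54.47 + j68.73) / (49.98 - j1.016) = -1.117 + j1.352 A.
Step 6 — Convert to polar: |I| = 1.754 A, ∠I = 129.6°.

I = 1.754∠129.6° A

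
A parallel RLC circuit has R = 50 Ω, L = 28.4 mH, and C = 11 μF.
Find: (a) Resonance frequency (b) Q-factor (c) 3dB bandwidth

Step 1 — Resonance: ω₀ = 1/√(LC) = 1/√(0.0284·1.1e-05) = 1789 rad/s.
Step 2 — f₀ = ω₀/(2π) = 284.8 Hz.
Step 3 — Parallel Q: Q = R/(ω₀L) = 50/(1789·0.0284) = 0.984.
Step 4 — Bandwidth: Δω = ω₀/Q = 1818 rad/s; BW = Δω/(2π) = 289.4 Hz.

(a) f₀ = 284.8 Hz  (b) Q = 0.984  (c) BW = 289.4 Hz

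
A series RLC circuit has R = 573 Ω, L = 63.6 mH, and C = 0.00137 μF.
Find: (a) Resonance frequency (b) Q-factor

Step 1 — Resonance condition Im(Z)=0 gives ω₀ = 1/√(LC).
Step 2 — ω₀ = 1/√(0.0636·1.37e-09) = 1.071e+05 rad/s.
Step 3 — f₀ = ω₀/(2π) = 1.705e+04 Hz.
Step 4 — Series Q: Q = ω₀L/R = 1.071e+05·0.0636/573 = 11.89.

(a) f₀ = 1.705e+04 Hz  (b) Q = 11.89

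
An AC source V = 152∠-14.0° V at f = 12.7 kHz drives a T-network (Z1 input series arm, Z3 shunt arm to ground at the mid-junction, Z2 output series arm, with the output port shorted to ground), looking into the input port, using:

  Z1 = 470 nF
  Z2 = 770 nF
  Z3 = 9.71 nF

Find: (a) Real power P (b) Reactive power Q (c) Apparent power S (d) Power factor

Step 1 — Angular frequency: ω = 2π·f = 2π·1.27e+04 = 7.98e+04 rad/s.
Step 2 — Component impedances:
  Z1: Z = 1/(jωC) = -j/(ω·C) = 0 - j26.66 Ω
  Z2: Z = 1/(jωC) = -j/(ω·C) = 0 - j16.28 Ω
  Z3: Z = 1/(jωC) = -j/(ω·C) = 0 - j1291 Ω
Step 3 — With the output port shorted to ground, the output series arm Z2 runs from the junction to ground; the shunt arm Z3 also runs from the junction to ground. They appear in parallel: Z3 || Z2 = 0 - j16.07 Ω.
Step 4 — Series with input arm Z1: Z_in = Z1 + (Z3 || Z2) = 0 - j42.74 Ω = 42.74∠-90.0° Ω.
Step 5 — Source phasor: V = 152∠-14.0° V = 147.5 - j36.77 V.
Step 6 — Current: I = V / Z = 0.8604 + j3.451 A = 3.557∠76.0° A.
Step 7 — Complex power: S = V·I* = 0 - j540.6 VA.
Step 8 — Real power: P = Re(S) = 0 W.
Step 9 — Reactive power: Q = Im(S) = -540.6 VAR.
Step 10 — Apparent power: |S| = 540.6 VA.
Step 11 — Power factor: PF = P/|S| = 0 (leading).

(a) P = 0 W  (b) Q = -540.6 VAR  (c) S = 540.6 VA  (d) PF = 0 (leading)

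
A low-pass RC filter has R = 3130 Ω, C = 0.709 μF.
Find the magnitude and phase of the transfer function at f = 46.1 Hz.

Step 1 — Angular frequency: ω = 2π·46.1 = 289.7 rad/s.
Step 2 — Transfer function: H(jω) = 1/(1 + jωRC).
Step 3 — Denominator: 1 + jωRC = 1 + j·289.7·3130·7.09e-07 = 1 + j0.6428.
Step 4 — H = 0.7076 - j0.4549.
Step 5 — Magnitude: |H| = 0.8412 (-1.5 dB); phase: φ = -32.7°.

|H| = 0.8412 (-1.5 dB), φ = -32.7°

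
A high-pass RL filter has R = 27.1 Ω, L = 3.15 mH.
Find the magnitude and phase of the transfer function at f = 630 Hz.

Step 1 — Angular frequency: ω = 2π·630 = 3958 rad/s.
Step 2 — Transfer function: H(jω) = jωL/(R + jωL).
Step 3 — Numerator jωL = j·12.47; denominator R + jωL = 27.1 + j12.47.
Step 4 — H = 0.1747 + j0.3797.
Step 5 — Magnitude: |H| = 0.418 (-7.6 dB); phase: φ = 65.3°.

|H| = 0.418 (-7.6 dB), φ = 65.3°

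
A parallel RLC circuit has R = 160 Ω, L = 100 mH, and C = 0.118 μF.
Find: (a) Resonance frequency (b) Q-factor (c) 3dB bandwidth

Step 1 — Resonance: ω₀ = 1/√(LC) = 1/√(0.1·1.18e-07) = 9206 rad/s.
Step 2 — f₀ = ω₀/(2π) = 1465 Hz.
Step 3 — Parallel Q: Q = R/(ω₀L) = 160/(9206·0.1) = 0.1738.
Step 4 — Bandwidth: Δω = ω₀/Q = 5.297e+04 rad/s; BW = Δω/(2π) = 8430 Hz.

(a) f₀ = 1465 Hz  (b) Q = 0.1738  (c) BW = 8430 Hz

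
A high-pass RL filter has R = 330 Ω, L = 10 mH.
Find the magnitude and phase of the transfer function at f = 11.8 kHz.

Step 1 — Angular frequency: ω = 2π·1.18e+04 = 7.414e+04 rad/s.
Step 2 — Transfer function: H(jω) = jωL/(R + jωL).
Step 3 — Numerator jωL = j·741.4; denominator R + jωL = 330 + j741.4.
Step 4 — H = 0.8346 + j0.3715.
Step 5 — Magnitude: |H| = 0.9136 (-0.8 dB); phase: φ = 24.0°.

|H| = 0.9136 (-0.8 dB), φ = 24.0°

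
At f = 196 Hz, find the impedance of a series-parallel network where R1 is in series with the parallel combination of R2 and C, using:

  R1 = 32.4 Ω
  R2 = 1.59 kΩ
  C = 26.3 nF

Step 1 — Angular frequency: ω = 2π·f = 2π·196 = 1232 rad/s.
Step 2 — Component impedances:
  R1: Z = R = 32.4 Ω
  R2: Z = R = 1590 Ω
  C: Z = 1/(jωC) = -j/(ω·C) = 0 - j3.088e+04 Ω
Step 3 — Parallel branch: R2 || C = 1/(1/R2 + 1/C) = 1586 - j81.66 Ω.
Step 4 — Series with R1: Z_total = R1 + (R2 || C) = 1618 - j81.66 Ω = 1620∠-2.9° Ω.

Z = 1618 - j81.66 Ω = 1620∠-2.9° Ω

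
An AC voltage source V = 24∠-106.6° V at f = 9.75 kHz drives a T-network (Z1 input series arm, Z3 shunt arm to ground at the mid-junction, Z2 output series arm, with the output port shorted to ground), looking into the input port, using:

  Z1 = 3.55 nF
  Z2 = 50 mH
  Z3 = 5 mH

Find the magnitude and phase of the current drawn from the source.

Step 1 — Angular frequency: ω = 2π·f = 2π·9750 = 6.126e+04 rad/s.
Step 2 — Component impedances:
  Z1: Z = 1/(jωC) = -j/(ω·C) = 0 - j4598 Ω
  Z2: Z = jωL = j·6.126e+04·0.05 = 0 + j3063 Ω
  Z3: Z = jωL = j·6.126e+04·0.005 = 0 + j306.3 Ω
Step 3 — With the output port shorted to ground, the output series arm Z2 runs from the junction to ground; the shunt arm Z3 also runs from the junction to ground. They appear in parallel: Z3 || Z2 = 0 + j278.5 Ω.
Step 4 — Series with input arm Z1: Z_in = Z1 + (Z3 || Z2) = 0 - j4320 Ω = 4320∠-90.0° Ω.
Step 5 — Source phasor: V = 24∠-106.6° V = -6.857 - j23 V.
Step 6 — Ohm's law: I = V / Z_total = (-6.857 - j23) / (0 - j4320) = 0.005324 - j0.001587 A.
Step 7 — Convert to polar: |I| = 0.005556 A, ∠I = -16.6°.

I = 0.005556∠-16.6° A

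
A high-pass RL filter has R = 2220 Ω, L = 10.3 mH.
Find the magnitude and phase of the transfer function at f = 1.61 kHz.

Step 1 — Angular frequency: ω = 2π·1610 = 1.012e+04 rad/s.
Step 2 — Transfer function: H(jω) = jωL/(R + jωL).
Step 3 — Numerator jωL = j·104.2; denominator R + jωL = 2220 + j104.2.
Step 4 — H = 0.002198 + j0.04683.
Step 5 — Magnitude: |H| = 0.04688 (-26.6 dB); phase: φ = 87.3°.

|H| = 0.04688 (-26.6 dB), φ = 87.3°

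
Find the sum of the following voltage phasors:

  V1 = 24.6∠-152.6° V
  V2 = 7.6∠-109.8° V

Step 1 — Convert each phasor to rectangular form:
  V1 = 24.6·(cos(-152.6°) + j·sin(-152.6°)) = -21.84 - j11.32 V
  V2 = 7.6·(cos(-109.8°) + j·sin(-109.8°)) = -2.574 - j7.151 V
Step 2 — Sum components: V_total = -24.41 - j18.47 V.
Step 3 — Convert to polar: |V_total| = 30.61 V, ∠V_total = -142.9°.

V_total = 30.61∠-142.9° V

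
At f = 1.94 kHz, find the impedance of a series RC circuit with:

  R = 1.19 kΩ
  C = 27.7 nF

Step 1 — Angular frequency: ω = 2π·f = 2π·1940 = 1.219e+04 rad/s.
Step 2 — Component impedances:
  R: Z = R = 1190 Ω
  C: Z = 1/(jωC) = -j/(ω·C) = 0 - j2962 Ω
Step 3 — Series combination: Z_total = R + C = 1190 - j2962 Ω = 3192∠-68.1° Ω.

Z = 1190 - j2962 Ω = 3192∠-68.1° Ω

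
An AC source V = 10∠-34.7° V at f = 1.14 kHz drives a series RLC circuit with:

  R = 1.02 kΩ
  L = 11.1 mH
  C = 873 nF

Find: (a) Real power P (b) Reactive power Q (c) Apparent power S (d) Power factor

Step 1 — Angular frequency: ω = 2π·f = 2π·1140 = 7163 rad/s.
Step 2 — Component impedances:
  R: Z = R = 1020 Ω
  L: Z = jωL = j·7163·0.0111 = 0 + j79.51 Ω
  C: Z = 1/(jωC) = -j/(ω·C) = 0 - j159.9 Ω
Step 3 — Series combination: Z_total = R + L + C = 1020 - j80.41 Ω = 1023∠-4.5° Ω.
Step 4 — Source phasor: V = 10∠-34.7° V = 8.221 - j5.693 V.
Step 5 — Current: I = V / Z = 0.008448 - j0.004915 A = 0.009774∠-30.2° A.
Step 6 — Complex power: S = V·I* = 0.09743 - j0.007681 VA.
Step 7 — Real power: P = Re(S) = 0.09743 W.
Step 8 — Reactive power: Q = Im(S) = -0.007681 VAR.
Step 9 — Apparent power: |S| = 0.09774 VA.
Step 10 — Power factor: PF = P/|S| = 0.9969 (leading).

(a) P = 0.09743 W  (b) Q = -0.007681 VAR  (c) S = 0.09774 VA  (d) PF = 0.9969 (leading)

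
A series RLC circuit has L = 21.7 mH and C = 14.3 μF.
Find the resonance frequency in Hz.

Step 1 — Resonance condition Im(Z)=0 gives ω₀ = 1/√(LC).
Step 2 — ω₀ = 1/√(0.0217·1.43e-05) = 1795 rad/s.
Step 3 — f₀ = ω₀/(2π) = 285.7 Hz.

f₀ = 285.7 Hz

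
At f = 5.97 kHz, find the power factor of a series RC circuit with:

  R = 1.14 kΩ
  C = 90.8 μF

Step 1 — Angular frequency: ω = 2π·f = 2π·5970 = 3.751e+04 rad/s.
Step 2 — Component impedances:
  R: Z = R = 1140 Ω
  C: Z = 1/(jωC) = -j/(ω·C) = 0 - j0.2936 Ω
Step 3 — Series combination: Z_total = R + C = 1140 - j0.2936 Ω = 1140∠-0.0° Ω.
Step 4 — Power factor: PF = cos(φ) = Re(Z)/|Z| = 1140/1140 = 1.
Step 5 — Type: Im(Z) = -0.2936 ⇒ leading (phase φ = -0.0°).

PF = 1 (leading, φ = -0.0°)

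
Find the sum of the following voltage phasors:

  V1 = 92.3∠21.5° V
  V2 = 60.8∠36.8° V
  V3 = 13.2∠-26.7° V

Step 1 — Convert each phasor to rectangular form:
  V1 = 92.3·(cos(21.5°) + j·sin(21.5°)) = 85.88 + j33.83 V
  V2 = 60.8·(cos(36.8°) + j·sin(36.8°)) = 48.68 + j36.42 V
  V3 = 13.2·(cos(-26.7°) + j·sin(-26.7°)) = 11.79 - j5.931 V
Step 2 — Sum components: V_total = 146.4 + j64.32 V.
Step 3 — Convert to polar: |V_total| = 159.9 V, ∠V_total = 23.7°.

V_total = 159.9∠23.7° V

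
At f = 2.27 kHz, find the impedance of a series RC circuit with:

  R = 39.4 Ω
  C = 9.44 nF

Step 1 — Angular frequency: ω = 2π·f = 2π·2270 = 1.426e+04 rad/s.
Step 2 — Component impedances:
  R: Z = R = 39.4 Ω
  C: Z = 1/(jωC) = -j/(ω·C) = 0 - j7427 Ω
Step 3 — Series combination: Z_total = R + C = 39.4 - j7427 Ω = 7427∠-89.7° Ω.

Z = 39.4 - j7427 Ω = 7427∠-89.7° Ω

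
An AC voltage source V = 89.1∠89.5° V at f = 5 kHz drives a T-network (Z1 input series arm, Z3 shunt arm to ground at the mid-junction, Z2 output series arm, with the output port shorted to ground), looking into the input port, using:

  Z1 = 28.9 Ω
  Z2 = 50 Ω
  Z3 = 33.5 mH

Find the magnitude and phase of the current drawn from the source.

Step 1 — Angular frequency: ω = 2π·f = 2π·5000 = 3.142e+04 rad/s.
Step 2 — Component impedances:
  Z1: Z = R = 28.9 Ω
  Z2: Z = R = 50 Ω
  Z3: Z = jωL = j·3.142e+04·0.0335 = 0 + j1052 Ω
Step 3 — With the output port shorted to ground, the output series arm Z2 runs from the junction to ground; the shunt arm Z3 also runs from the junction to ground. They appear in parallel: Z3 || Z2 = 49.89 + j2.37 Ω.
Step 4 — Series with input arm Z1: Z_in = Z1 + (Z3 || Z2) = 78.79 + j2.37 Ω = 78.82∠1.7° Ω.
Step 5 — Source phasor: V = 89.1∠89.5° V = 0.7775 + j89.1 V.
Step 6 — Ohm's law: I = V / Z_total = (0.7775 + j89.1) / (78.79 + j2.37) = 0.04385 + j1.13 A.
Step 7 — Convert to polar: |I| = 1.13 A, ∠I = 87.8°.

I = 1.13∠87.8° A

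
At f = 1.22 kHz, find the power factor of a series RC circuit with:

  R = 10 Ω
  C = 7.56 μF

Step 1 — Angular frequency: ω = 2π·f = 2π·1220 = 7665 rad/s.
Step 2 — Component impedances:
  R: Z = R = 10 Ω
  C: Z = 1/(jωC) = -j/(ω·C) = 0 - j17.26 Ω
Step 3 — Series combination: Z_total = R + C = 10 - j17.26 Ω = 19.94∠-59.9° Ω.
Step 4 — Power factor: PF = cos(φ) = Re(Z)/|Z| = 10/19.944 = 0.5014.
Step 5 — Type: Im(Z) = -17.26 ⇒ leading (phase φ = -59.9°).

PF = 0.5014 (leading, φ = -59.9°)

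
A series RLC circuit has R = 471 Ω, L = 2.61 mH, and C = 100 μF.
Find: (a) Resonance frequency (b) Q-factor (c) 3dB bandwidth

Step 1 — Resonance condition Im(Z)=0 gives ω₀ = 1/√(LC).
Step 2 — ω₀ = 1/√(0.00261·0.0001) = 1957 rad/s.
Step 3 — f₀ = ω₀/(2π) = 311.5 Hz.
Step 4 — Series Q: Q = ω₀L/R = 1957·0.00261/471 = 0.01085.
Step 5 — 3dB bandwidth: Δω = ω₀/Q = 1.805e+05 rad/s; BW = Δω/(2π) = 2.872e+04 Hz.

(a) f₀ = 311.5 Hz  (b) Q = 0.01085  (c) BW = 2.872e+04 Hz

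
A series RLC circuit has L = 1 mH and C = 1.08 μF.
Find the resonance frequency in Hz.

Step 1 — Resonance condition Im(Z)=0 gives ω₀ = 1/√(LC).
Step 2 — ω₀ = 1/√(0.001·1.08e-06) = 3.043e+04 rad/s.
Step 3 — f₀ = ω₀/(2π) = 4843 Hz.

f₀ = 4843 Hz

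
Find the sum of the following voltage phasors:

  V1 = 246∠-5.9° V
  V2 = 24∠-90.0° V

Step 1 — Convert each phasor to rectangular form:
  V1 = 246·(cos(-5.9°) + j·sin(-5.9°)) = 244.7 - j25.29 V
  V2 = 24·(cos(-90.0°) + j·sin(-90.0°)) = 0 - j24 V
Step 2 — Sum components: V_total = 244.7 - j49.29 V.
Step 3 — Convert to polar: |V_total| = 249.6 V, ∠V_total = -11.4°.

V_total = 249.6∠-11.4° V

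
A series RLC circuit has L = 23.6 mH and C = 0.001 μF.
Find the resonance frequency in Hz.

Step 1 — Resonance condition Im(Z)=0 gives ω₀ = 1/√(LC).
Step 2 — ω₀ = 1/√(0.0236·1e-09) = 2.058e+05 rad/s.
Step 3 — f₀ = ω₀/(2π) = 3.276e+04 Hz.

f₀ = 3.276e+04 Hz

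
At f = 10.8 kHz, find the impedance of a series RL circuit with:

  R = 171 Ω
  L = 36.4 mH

Step 1 — Angular frequency: ω = 2π·f = 2π·1.08e+04 = 6.786e+04 rad/s.
Step 2 — Component impedances:
  R: Z = R = 171 Ω
  L: Z = jωL = j·6.786e+04·0.0364 = 0 + j2470 Ω
Step 3 — Series combination: Z_total = R + L = 171 + j2470 Ω = 2476∠86.0° Ω.

Z = 171 + j2470 Ω = 2476∠86.0° Ω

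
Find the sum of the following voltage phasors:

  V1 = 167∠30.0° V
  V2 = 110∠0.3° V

Step 1 — Convert each phasor to rectangular form:
  V1 = 167·(cos(30.0°) + j·sin(30.0°)) = 144.6 + j83.5 V
  V2 = 110·(cos(0.3°) + j·sin(0.3°)) = 110 + j0.576 V
Step 2 — Sum components: V_total = 254.6 + j84.08 V.
Step 3 — Convert to polar: |V_total| = 268.1 V, ∠V_total = 18.3°.

V_total = 268.1∠18.3° V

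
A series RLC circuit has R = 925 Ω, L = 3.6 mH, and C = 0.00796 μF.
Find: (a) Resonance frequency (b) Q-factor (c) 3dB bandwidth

Step 1 — Resonance condition Im(Z)=0 gives ω₀ = 1/√(LC).
Step 2 — ω₀ = 1/√(0.0036·7.96e-09) = 1.868e+05 rad/s.
Step 3 — f₀ = ω₀/(2π) = 2.973e+04 Hz.
Step 4 — Series Q: Q = ω₀L/R = 1.868e+05·0.0036/925 = 0.727.
Step 5 — 3dB bandwidth: Δω = ω₀/Q = 2.569e+05 rad/s; BW = Δω/(2π) = 4.089e+04 Hz.

(a) f₀ = 2.973e+04 Hz  (b) Q = 0.727  (c) BW = 4.089e+04 Hz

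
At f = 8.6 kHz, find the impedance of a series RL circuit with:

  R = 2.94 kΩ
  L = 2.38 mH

Step 1 — Angular frequency: ω = 2π·f = 2π·8600 = 5.404e+04 rad/s.
Step 2 — Component impedances:
  R: Z = R = 2940 Ω
  L: Z = jωL = j·5.404e+04·0.00238 = 0 + j128.6 Ω
Step 3 — Series combination: Z_total = R + L = 2940 + j128.6 Ω = 2943∠2.5° Ω.

Z = 2940 + j128.6 Ω = 2943∠2.5° Ω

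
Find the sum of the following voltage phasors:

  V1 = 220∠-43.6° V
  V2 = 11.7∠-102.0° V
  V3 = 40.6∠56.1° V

Step 1 — Convert each phasor to rectangular form:
  V1 = 220·(cos(-43.6°) + j·sin(-43.6°)) = 159.3 - j151.7 V
  V2 = 11.7·(cos(-102.0°) + j·sin(-102.0°)) = -2.433 - j11.44 V
  V3 = 40.6·(cos(56.1°) + j·sin(56.1°)) = 22.64 + j33.7 V
Step 2 — Sum components: V_total = 179.5 - j129.5 V.
Step 3 — Convert to polar: |V_total| = 221.3 V, ∠V_total = -35.8°.

V_total = 221.3∠-35.8° V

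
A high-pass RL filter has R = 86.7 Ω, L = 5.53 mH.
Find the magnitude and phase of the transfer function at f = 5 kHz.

Step 1 — Angular frequency: ω = 2π·5000 = 3.142e+04 rad/s.
Step 2 — Transfer function: H(jω) = jωL/(R + jωL).
Step 3 — Numerator jωL = j·173.7; denominator R + jωL = 86.7 + j173.7.
Step 4 — H = 0.8006 + j0.3995.
Step 5 — Magnitude: |H| = 0.8948 (-1.0 dB); phase: φ = 26.5°.

|H| = 0.8948 (-1.0 dB), φ = 26.5°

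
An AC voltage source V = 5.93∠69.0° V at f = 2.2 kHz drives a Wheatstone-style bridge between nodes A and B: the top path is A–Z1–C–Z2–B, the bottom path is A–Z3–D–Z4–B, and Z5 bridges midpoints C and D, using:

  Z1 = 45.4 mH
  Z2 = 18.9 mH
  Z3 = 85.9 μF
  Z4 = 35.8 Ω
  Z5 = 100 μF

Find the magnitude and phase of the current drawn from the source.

Step 1 — Angular frequency: ω = 2π·f = 2π·2200 = 1.382e+04 rad/s.
Step 2 — Component impedances:
  Z1: Z = jωL = j·1.382e+04·0.0454 = 0 + j627.6 Ω
  Z2: Z = jωL = j·1.382e+04·0.0189 = 0 + j261.3 Ω
  Z3: Z = 1/(jωC) = -j/(ω·C) = 0 - j0.8422 Ω
  Z4: Z = R = 35.8 Ω
  Z5: Z = 1/(jωC) = -j/(ω·C) = 0 - j0.7234 Ω
Step 3 — Bridge requires nodal analysis (the Z5 bridge couples midpoints C and D, so the two paths cannot be reduced to a simple series/parallel combination). Setting node B to ground and injecting 1 A at node A, the 3-node admittance system at A, C, D solves to V_A = Z_AB = 35.14 + j3.985 Ω = 35.36∠6.5° Ω.
Step 4 — Source phasor: V = 5.93∠69.0° V = 2.125 + j5.536 V.
Step 5 — Ohm's law: I = V / Z_total = (2.125 + j5.536) / (35.14 + j3.985) = 0.07736 + j0.1488 A.
Step 6 — Convert to polar: |I| = 0.1677 A, ∠I = 62.5°.

I = 0.1677∠62.5° A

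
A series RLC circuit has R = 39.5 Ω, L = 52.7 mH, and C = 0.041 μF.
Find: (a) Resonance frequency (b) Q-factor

Step 1 — Resonance condition Im(Z)=0 gives ω₀ = 1/√(LC).
Step 2 — ω₀ = 1/√(0.0527·4.1e-08) = 2.151e+04 rad/s.
Step 3 — f₀ = ω₀/(2π) = 3424 Hz.
Step 4 — Series Q: Q = ω₀L/R = 2.151e+04·0.0527/39.5 = 28.7.

(a) f₀ = 3424 Hz  (b) Q = 28.7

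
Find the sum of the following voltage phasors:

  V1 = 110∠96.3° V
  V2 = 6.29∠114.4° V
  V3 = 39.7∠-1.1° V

Step 1 — Convert each phasor to rectangular form:
  V1 = 110·(cos(96.3°) + j·sin(96.3°)) = -12.07 + j109.3 V
  V2 = 6.29·(cos(114.4°) + j·sin(114.4°)) = -2.598 + j5.728 V
  V3 = 39.7·(cos(-1.1°) + j·sin(-1.1°)) = 39.69 - j0.7621 V
Step 2 — Sum components: V_total = 25.02 + j114.3 V.
Step 3 — Convert to polar: |V_total| = 117 V, ∠V_total = 77.7°.

V_total = 117∠77.7° V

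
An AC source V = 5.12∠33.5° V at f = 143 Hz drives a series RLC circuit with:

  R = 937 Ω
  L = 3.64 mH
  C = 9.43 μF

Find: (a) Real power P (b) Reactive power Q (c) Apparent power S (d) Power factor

Step 1 — Angular frequency: ω = 2π·f = 2π·143 = 898.5 rad/s.
Step 2 — Component impedances:
  R: Z = R = 937 Ω
  L: Z = jωL = j·898.5·0.00364 = 0 + j3.271 Ω
  C: Z = 1/(jωC) = -j/(ω·C) = 0 - j118 Ω
Step 3 — Series combination: Z_total = R + L + C = 937 - j114.8 Ω = 944∠-7.0° Ω.
Step 4 — Source phasor: V = 5.12∠33.5° V = 4.269 + j2.826 V.
Step 5 — Current: I = V / Z = 0.004125 + j0.003521 A = 0.005424∠40.5° A.
Step 6 — Complex power: S = V·I* = 0.02756 - j0.003376 VA.
Step 7 — Real power: P = Re(S) = 0.02756 W.
Step 8 — Reactive power: Q = Im(S) = -0.003376 VAR.
Step 9 — Apparent power: |S| = 0.02777 VA.
Step 10 — Power factor: PF = P/|S| = 0.9926 (leading).

(a) P = 0.02756 W  (b) Q = -0.003376 VAR  (c) S = 0.02777 VA  (d) PF = 0.9926 (leading)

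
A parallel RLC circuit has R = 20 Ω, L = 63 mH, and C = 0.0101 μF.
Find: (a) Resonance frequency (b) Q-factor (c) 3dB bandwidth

Step 1 — Resonance: ω₀ = 1/√(LC) = 1/√(0.063·1.01e-08) = 3.964e+04 rad/s.
Step 2 — f₀ = ω₀/(2π) = 6309 Hz.
Step 3 — Parallel Q: Q = R/(ω₀L) = 20/(3.964e+04·0.063) = 0.008008.
Step 4 — Bandwidth: Δω = ω₀/Q = 4.95e+06 rad/s; BW = Δω/(2π) = 7.879e+05 Hz.

(a) f₀ = 6309 Hz  (b) Q = 0.008008  (c) BW = 7.879e+05 Hz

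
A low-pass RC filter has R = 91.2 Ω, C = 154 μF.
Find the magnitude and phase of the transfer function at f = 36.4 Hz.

Step 1 — Angular frequency: ω = 2π·36.4 = 228.7 rad/s.
Step 2 — Transfer function: H(jω) = 1/(1 + jωRC).
Step 3 — Denominator: 1 + jωRC = 1 + j·228.7·91.2·0.000154 = 1 + j3.212.
Step 4 — H = 0.08836 - j0.2838.
Step 5 — Magnitude: |H| = 0.2972 (-10.5 dB); phase: φ = -72.7°.

|H| = 0.2972 (-10.5 dB), φ = -72.7°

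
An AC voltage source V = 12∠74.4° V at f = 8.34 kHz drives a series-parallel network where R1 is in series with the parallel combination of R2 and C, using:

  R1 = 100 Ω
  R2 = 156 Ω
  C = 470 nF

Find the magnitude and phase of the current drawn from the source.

Step 1 — Angular frequency: ω = 2π·f = 2π·8340 = 5.24e+04 rad/s.
Step 2 — Component impedances:
  R1: Z = R = 100 Ω
  R2: Z = R = 156 Ω
  C: Z = 1/(jωC) = -j/(ω·C) = 0 - j40.6 Ω
Step 3 — Parallel branch: R2 || C = 1/(1/R2 + 1/C) = 9.897 - j38.03 Ω.
Step 4 — Series with R1: Z_total = R1 + (R2 || C) = 109.9 - j38.03 Ω = 116.3∠-19.1° Ω.
Step 5 — Source phasor: V = 12∠74.4° V = 3.227 + j11.56 V.
Step 6 — Ohm's law: I = V / Z_total = (3.227 + j11.56) / (109.9 - j38.03) = -0.006276 + j0.103 A.
Step 7 — Convert to polar: |I| = 0.1032 A, ∠I = 93.5°.

I = 0.1032∠93.5° A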